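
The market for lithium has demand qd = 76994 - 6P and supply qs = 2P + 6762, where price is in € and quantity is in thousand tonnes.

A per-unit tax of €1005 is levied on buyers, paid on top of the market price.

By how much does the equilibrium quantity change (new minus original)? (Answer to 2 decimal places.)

-1507.50

Initially, 76994 - 6P = 2P + 6762, so 70232 = 8P and P = 8779, q = 24320.
Since buyers pay the price plus the tax, the effective demand curve becomes qd = 70964 - 6P.
New equilibrium: 70964 - 6P = 2P + 6762 ⇒ 64202 = 8P ⇒ P = 8025.25, q = 22812.5.
Δq = 22812.5 − 24320 = -1507.50.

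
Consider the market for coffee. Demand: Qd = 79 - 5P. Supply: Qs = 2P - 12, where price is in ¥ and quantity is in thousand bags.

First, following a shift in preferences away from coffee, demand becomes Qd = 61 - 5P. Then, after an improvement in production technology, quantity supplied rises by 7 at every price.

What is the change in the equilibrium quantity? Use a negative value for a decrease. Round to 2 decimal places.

-0.14

Solve the original market: 79 - 5P = 2P - 12, hence P = 13 and Q = 14.
After the shift, demand is Qd = 61 - 5P and supply is Qs = 2P - 5.
Equate the new curves: 61 - 5P = 2P - 5, giving 66 = 7P, P = 66/7 ≈ 9.4286, Q = 97/7 ≈ 13.8571.
ΔQ = 13.8571 − 14 = -0.14.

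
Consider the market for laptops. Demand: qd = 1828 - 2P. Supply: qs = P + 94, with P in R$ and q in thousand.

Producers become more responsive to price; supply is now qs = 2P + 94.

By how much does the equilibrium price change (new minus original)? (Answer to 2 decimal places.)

Original equilibrium: 1828 - 2P = P + 94 gives 1734 = 3P, so P = 578 and q = 672.
With the change applied: demand qd = 1828 - 2P, supply qs = 2P + 94.
Equate the new curves: 1828 - 2P = 2P + 94, giving 1734 = 4P, P = 433.5, q = 961.
ΔP = 433.5 − 578 = -144.50.

-144.50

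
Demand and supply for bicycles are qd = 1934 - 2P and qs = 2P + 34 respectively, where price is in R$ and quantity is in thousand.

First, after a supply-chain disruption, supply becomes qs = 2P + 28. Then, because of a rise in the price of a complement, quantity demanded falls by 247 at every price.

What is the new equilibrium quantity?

Initially, 1934 - 2P = 2P + 34, so 1900 = 4P and P = 475, q = 984.
The new curves are qd = 1687 - 2P (demand) and qs = 2P + 28 (supply).
New equilibrium: 1687 - 2P = 2P + 28 ⇒ 1659 = 4P ⇒ P = 414.75, q = 857.5.

857.5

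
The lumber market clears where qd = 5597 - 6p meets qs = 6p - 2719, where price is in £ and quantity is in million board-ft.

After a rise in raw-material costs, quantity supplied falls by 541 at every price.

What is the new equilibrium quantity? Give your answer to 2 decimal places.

Original equilibrium: 5597 - 6p = 6p - 2719 gives 8316 = 12p, so p = 693 and q = 1439.
The shock moves the curves to qd = 5597 - 6p and qs = 6p - 3260.
New equilibrium: 5597 - 6p = 6p - 3260 ⇒ 8857 = 12p ⇒ p = 8857/12 ≈ 738.0833, q = 1168.5.

1168.50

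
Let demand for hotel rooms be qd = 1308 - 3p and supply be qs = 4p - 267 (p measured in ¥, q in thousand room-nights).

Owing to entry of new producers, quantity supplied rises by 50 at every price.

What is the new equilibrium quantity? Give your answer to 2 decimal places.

Before the shock: 1308 - 3p = 4p - 267 ⇒ 1575 = 7p ⇒ p = 225, q = 633.
After the shift, demand is qd = 1308 - 3p and supply is qs = 4p - 217.
Setting them equal: 1308 - 3p = 4p - 217 → 1525 = 7p, so p = 1525/7 ≈ 217.8571 and q = 4581/7 ≈ 654.4286.

654.43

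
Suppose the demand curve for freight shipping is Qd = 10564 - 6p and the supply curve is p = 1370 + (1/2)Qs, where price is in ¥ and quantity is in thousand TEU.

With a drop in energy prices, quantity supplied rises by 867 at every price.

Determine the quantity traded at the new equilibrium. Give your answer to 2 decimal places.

Solve the original market: 10564 - 6p = 2p - 2740, hence p = 1663 and Q = 586.
The shock moves the curves to Qd = 10564 - 6p and Qs = 2p - 1873.
Setting them equal: 10564 - 6p = 2p - 1873 → 12437 = 8p, so p = 1554.625 and Q = 1236.25.

1236.25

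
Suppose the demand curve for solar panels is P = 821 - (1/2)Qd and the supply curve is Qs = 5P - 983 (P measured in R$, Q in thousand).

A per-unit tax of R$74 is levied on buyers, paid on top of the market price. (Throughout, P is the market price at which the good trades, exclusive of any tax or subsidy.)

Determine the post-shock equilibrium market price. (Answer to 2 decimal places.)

Initially, 1642 - 2P = 5P - 983, so 2625 = 7P and P = 375, Q = 892.
Since buyers pay the price plus the tax, the effective demand curve becomes Qd = 1494 - 2P.
Clearing the new market: 1494 - 2P = 5P - 983, so P = 2477/7 ≈ 353.8571 and Q = 5504/7 ≈ 786.2857.

353.86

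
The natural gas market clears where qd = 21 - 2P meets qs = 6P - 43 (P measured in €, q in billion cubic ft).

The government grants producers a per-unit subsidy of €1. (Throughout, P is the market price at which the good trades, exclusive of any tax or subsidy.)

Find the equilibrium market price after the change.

7.25

Initially, 21 - 2P = 6P - 43, so 64 = 8P and P = 8, q = 5.
Since sellers receive the price plus the subsidy, the effective supply curve becomes qs = 6P - 37.
Clearing the new market: 21 - 2P = 6P - 37, so P = 7.25 and q = 6.5.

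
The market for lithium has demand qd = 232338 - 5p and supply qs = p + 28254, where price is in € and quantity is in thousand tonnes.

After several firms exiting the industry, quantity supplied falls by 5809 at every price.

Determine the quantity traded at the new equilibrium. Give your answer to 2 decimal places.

Original equilibrium: 232338 - 5p = p + 28254 gives 204084 = 6p, so p = 34014 and q = 62268.
The new curves are qd = 232338 - 5p (demand) and qs = p + 22445 (supply).
Equate the new curves: 232338 - 5p = p + 22445, giving 209893 = 6p, p = 209893/6 ≈ 34982.1667, q = 344563/6 ≈ 57427.1667.

57427.17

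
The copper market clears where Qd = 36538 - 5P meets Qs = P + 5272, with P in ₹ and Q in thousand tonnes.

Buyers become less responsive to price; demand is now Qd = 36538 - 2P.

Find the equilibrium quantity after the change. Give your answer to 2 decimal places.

15694.00

Solve the original market: 36538 - 5P = P + 5272, hence P = 5211 and Q = 10483.
The new curves are Qd = 36538 - 2P (demand) and Qs = P + 5272 (supply).
Clearing the new market: 36538 - 2P = P + 5272, so P = 10422 and Q = 15694.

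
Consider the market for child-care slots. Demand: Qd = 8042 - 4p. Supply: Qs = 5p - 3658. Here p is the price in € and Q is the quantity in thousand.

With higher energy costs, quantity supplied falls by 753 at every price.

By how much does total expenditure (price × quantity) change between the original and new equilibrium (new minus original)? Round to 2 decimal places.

Initially, 8042 - 4p = 5p - 3658, so 11700 = 9p and p = 1300, Q = 2842.
After the shift, demand is Qd = 8042 - 4p and supply is Qs = 5p - 4411.
Equate the new curves: 8042 - 4p = 5p - 4411, giving 12453 = 9p, p = 4151/3 ≈ 1383.6667, Q = 7522/3 ≈ 2507.3333.
Expenditure moves from 1300×2842 = 3694600 to 1383.6667×2507.3333 = 3469313.5556; change = -225286.44.

-225286.44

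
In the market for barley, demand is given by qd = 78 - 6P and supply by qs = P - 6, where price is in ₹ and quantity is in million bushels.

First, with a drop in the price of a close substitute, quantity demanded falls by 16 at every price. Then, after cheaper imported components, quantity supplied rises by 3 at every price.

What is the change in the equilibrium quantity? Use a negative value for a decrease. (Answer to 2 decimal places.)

Initially, 78 - 6P = P - 6, so 84 = 7P and P = 12, q = 6.
With the change applied: demand qd = 62 - 6P, supply qs = P - 3.
Equate the new curves: 62 - 6P = P - 3, giving 65 = 7P, P = 65/7 ≈ 9.2857, q = 44/7 ≈ 6.2857.
Δq = 6.2857 − 6 = +0.29.

+0.29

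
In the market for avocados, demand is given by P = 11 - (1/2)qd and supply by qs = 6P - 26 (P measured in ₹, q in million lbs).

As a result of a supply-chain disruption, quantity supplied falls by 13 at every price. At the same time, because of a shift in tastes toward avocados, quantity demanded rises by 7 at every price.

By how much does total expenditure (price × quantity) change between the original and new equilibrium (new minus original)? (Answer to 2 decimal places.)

Solve the original market: 22 - 2P = 6P - 26, hence P = 6 and q = 10.
After the shift, demand is qd = 29 - 2P and supply is qs = 6P - 39.
New equilibrium: 29 - 2P = 6P - 39 ⇒ 68 = 8P ⇒ P = 8.5, q = 12.
Expenditure moves from 6×10 = 60 to 8.5×12 = 102; change = +42.00.

+42.00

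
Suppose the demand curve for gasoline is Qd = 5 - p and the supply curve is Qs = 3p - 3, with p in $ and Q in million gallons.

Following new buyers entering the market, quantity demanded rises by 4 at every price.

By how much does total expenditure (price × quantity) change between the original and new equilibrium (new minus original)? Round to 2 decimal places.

Before the shock: 5 - p = 3p - 3 ⇒ 8 = 4p ⇒ p = 2, Q = 3.
With the change applied: demand Qd = 9 - p, supply Qs = 3p - 3.
Clearing the new market: 9 - p = 3p - 3, so p = 3 and Q = 6.
Expenditure moves from 2×3 = 6 to 3×6 = 18; change = +12.00.

+12.00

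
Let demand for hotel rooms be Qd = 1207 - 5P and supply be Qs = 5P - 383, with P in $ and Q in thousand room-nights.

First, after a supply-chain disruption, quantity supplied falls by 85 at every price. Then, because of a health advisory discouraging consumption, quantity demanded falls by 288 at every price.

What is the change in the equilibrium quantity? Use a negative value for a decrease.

-186.5

Solve the original market: 1207 - 5P = 5P - 383, hence P = 159 and Q = 412.
The shock moves the curves to Qd = 919 - 5P and Qs = 5P - 468.
Equate the new curves: 919 - 5P = 5P - 468, giving 1387 = 10P, P = 138.7, Q = 225.5.
ΔQ = 225.5 − 412 = -186.5.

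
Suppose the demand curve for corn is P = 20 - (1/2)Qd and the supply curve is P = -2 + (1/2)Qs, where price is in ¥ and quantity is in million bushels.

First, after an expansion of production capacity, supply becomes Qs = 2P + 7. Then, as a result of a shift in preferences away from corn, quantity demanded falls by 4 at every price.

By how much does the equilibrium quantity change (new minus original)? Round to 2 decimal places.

Initially, 40 - 2P = 2P + 4, so 36 = 4P and P = 9, Q = 22.
After the shift, demand is Qd = 36 - 2P and supply is Qs = 2P + 7.
Clearing the new market: 36 - 2P = 2P + 7, so P = 7.25 and Q = 21.5.
ΔQ = 21.5 − 22 = -0.50.

-0.50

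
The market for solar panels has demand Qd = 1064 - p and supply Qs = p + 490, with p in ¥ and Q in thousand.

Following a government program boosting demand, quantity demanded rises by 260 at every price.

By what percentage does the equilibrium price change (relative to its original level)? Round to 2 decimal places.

Solve the original market: 1064 - p = p + 490, hence p = 287 and Q = 777.
With the change applied: demand Qd = 1324 - p, supply Qs = p + 490.
Setting them equal: 1324 - p = p + 490 → 834 = 2p, so p = 417 and Q = 907.
%Δp = (417 − 287) / 287 × 100 = +45.30%.

+45.30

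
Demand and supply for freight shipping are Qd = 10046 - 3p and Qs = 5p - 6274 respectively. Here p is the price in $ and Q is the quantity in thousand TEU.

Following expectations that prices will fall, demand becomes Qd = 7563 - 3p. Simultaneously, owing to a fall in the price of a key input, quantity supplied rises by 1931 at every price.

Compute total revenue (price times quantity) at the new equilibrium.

4610970.5625

Solve the original market: 10046 - 3p = 5p - 6274, hence p = 2040 and Q = 3926.
With the change applied: demand Qd = 7563 - 3p, supply Qs = 5p - 4343.
Clearing the new market: 7563 - 3p = 5p - 4343, so p = 1488.25 and Q = 3098.25.
New expenditure = 1488.25 × 3098.25 = 4610970.5625.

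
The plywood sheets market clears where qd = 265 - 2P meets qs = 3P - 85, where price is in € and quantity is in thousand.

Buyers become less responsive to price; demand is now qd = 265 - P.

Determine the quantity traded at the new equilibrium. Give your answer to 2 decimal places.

Before the shock: 265 - 2P = 3P - 85 ⇒ 350 = 5P ⇒ P = 70, q = 125.
The new curves are qd = 265 - P (demand) and qs = 3P - 85 (supply).
Equate the new curves: 265 - P = 3P - 85, giving 350 = 4P, P = 87.5, q = 177.5.

177.50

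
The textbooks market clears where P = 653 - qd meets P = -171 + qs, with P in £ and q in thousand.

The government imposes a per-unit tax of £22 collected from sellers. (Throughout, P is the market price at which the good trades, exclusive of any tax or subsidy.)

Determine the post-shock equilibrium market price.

252

Before the shock: 653 - P = P + 171 ⇒ 482 = 2P ⇒ P = 241, q = 412.
Since sellers keep the price net of the tax, the effective supply curve becomes qs = P + 149.
Setting them equal: 653 - P = P + 149 → 504 = 2P, so P = 252 and q = 401.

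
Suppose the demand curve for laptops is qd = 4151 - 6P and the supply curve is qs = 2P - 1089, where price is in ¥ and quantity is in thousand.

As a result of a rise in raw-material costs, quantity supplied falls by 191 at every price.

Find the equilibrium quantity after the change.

Solve the original market: 4151 - 6P = 2P - 1089, hence P = 655 and q = 221.
After the shift, demand is qd = 4151 - 6P and supply is qs = 2P - 1280.
New equilibrium: 4151 - 6P = 2P - 1280 ⇒ 5431 = 8P ⇒ P = 678.875, q = 77.75.

77.75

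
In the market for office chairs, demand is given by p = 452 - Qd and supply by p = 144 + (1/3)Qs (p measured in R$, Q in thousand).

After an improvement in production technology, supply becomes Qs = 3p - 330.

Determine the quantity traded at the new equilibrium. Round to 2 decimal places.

Original equilibrium: 452 - p = 3p - 432 gives 884 = 4p, so p = 221 and Q = 231.
With the change applied: demand Qd = 452 - p, supply Qs = 3p - 330.
Clearing the new market: 452 - p = 3p - 330, so p = 195.5 and Q = 256.5.

256.50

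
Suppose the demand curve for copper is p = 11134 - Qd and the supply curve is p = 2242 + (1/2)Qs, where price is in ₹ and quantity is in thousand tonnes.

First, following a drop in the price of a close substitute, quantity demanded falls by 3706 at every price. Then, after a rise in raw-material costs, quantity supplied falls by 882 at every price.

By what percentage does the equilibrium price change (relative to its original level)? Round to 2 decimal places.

Initially, 11134 - p = 2p - 4484, so 15618 = 3p and p = 5206, Q = 5928.
The shock moves the curves to Qd = 7428 - p and Qs = 2p - 5366.
Clearing the new market: 7428 - p = 2p - 5366, so p = 12794/3 ≈ 4264.6667 and Q = 9490/3 ≈ 3163.3333.
%Δp = (4264.6667 − 5206) / 5206 × 100 = -18.08%.

-18.08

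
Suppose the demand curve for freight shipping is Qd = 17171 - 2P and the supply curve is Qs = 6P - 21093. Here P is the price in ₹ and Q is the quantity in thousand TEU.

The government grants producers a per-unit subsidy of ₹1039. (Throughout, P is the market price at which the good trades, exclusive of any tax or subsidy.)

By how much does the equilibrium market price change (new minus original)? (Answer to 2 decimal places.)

Before the shock: 17171 - 2P = 6P - 21093 ⇒ 38264 = 8P ⇒ P = 4783, Q = 7605.
Since sellers receive the price plus the subsidy, the effective supply curve becomes Qs = 6P - 14859.
New equilibrium: 17171 - 2P = 6P - 14859 ⇒ 32030 = 8P ⇒ P = 4003.75, Q = 9163.5.
ΔP = 4003.75 − 4783 = -779.25.

-779.25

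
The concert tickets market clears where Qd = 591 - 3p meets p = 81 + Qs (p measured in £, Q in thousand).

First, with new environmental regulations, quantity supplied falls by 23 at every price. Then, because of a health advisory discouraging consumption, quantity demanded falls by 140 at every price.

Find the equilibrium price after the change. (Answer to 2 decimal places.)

138.75

Original equilibrium: 591 - 3p = p - 81 gives 672 = 4p, so p = 168 and Q = 87.
The new curves are Qd = 451 - 3p (demand) and Qs = p - 104 (supply).
Setting them equal: 451 - 3p = p - 104 → 555 = 4p, so p = 138.75 and Q = 34.75.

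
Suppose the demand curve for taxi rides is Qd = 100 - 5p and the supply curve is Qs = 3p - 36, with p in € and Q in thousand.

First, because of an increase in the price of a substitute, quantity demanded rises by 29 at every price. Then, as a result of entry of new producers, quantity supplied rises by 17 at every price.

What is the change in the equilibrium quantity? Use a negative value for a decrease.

+21.5

Initially, 100 - 5p = 3p - 36, so 136 = 8p and p = 17, Q = 15.
With the change applied: demand Qd = 129 - 5p, supply Qs = 3p - 19.
New equilibrium: 129 - 5p = 3p - 19 ⇒ 148 = 8p ⇒ p = 18.5, Q = 36.5.
ΔQ = 36.5 − 15 = +21.5.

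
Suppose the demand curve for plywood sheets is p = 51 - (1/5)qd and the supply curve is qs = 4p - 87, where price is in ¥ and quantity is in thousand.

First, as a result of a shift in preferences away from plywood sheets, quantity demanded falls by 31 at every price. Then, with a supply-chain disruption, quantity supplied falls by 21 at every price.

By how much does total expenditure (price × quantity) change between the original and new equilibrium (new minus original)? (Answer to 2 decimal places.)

Original equilibrium: 255 - 5p = 4p - 87 gives 342 = 9p, so p = 38 and q = 65.
After the shift, demand is qd = 224 - 5p and supply is qs = 4p - 108.
Clearing the new market: 224 - 5p = 4p - 108, so p = 332/9 ≈ 36.8889 and q = 356/9 ≈ 39.5556.
Expenditure moves from 38×65 = 2470 to 36.8889×39.5556 = 1459.1605; change = -1010.84.

-1010.84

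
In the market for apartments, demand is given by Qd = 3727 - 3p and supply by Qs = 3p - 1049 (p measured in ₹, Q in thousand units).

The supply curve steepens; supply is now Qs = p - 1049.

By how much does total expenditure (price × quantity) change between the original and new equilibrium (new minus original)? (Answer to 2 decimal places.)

Before the shock: 3727 - 3p = 3p - 1049 ⇒ 4776 = 6p ⇒ p = 796, Q = 1339.
After the shift, demand is Qd = 3727 - 3p and supply is Qs = p - 1049.
Equate the new curves: 3727 - 3p = p - 1049, giving 4776 = 4p, p = 1194, Q = 145.
Expenditure moves from 796×1339 = 1065844 to 1194×145 = 173130; change = -892714.00.

-892714.00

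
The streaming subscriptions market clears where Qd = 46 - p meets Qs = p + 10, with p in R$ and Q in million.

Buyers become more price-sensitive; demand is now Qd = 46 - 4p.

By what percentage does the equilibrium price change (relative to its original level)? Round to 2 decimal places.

-60.00

Initially, 46 - p = p + 10, so 36 = 2p and p = 18, Q = 28.
After the shift, demand is Qd = 46 - 4p and supply is Qs = p + 10.
Setting them equal: 46 - 4p = p + 10 → 36 = 5p, so p = 7.2 and Q = 17.2.
%Δp = (7.2 − 18) / 18 × 100 = -60.00%.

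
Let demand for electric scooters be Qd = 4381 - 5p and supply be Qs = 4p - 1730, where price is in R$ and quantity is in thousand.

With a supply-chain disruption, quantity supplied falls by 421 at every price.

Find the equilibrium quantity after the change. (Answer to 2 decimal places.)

Solve the original market: 4381 - 5p = 4p - 1730, hence p = 679 and Q = 986.
The shock moves the curves to Qd = 4381 - 5p and Qs = 4p - 2151.
Clearing the new market: 4381 - 5p = 4p - 2151, so p = 6532/9 ≈ 725.7778 and Q = 6769/9 ≈ 752.1111.

752.11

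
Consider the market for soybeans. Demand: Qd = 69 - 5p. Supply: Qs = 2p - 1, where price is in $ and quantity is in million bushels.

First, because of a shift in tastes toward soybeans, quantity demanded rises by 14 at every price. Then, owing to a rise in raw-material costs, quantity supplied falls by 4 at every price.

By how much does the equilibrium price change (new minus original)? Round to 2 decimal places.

Initially, 69 - 5p = 2p - 1, so 70 = 7p and p = 10, Q = 19.
After the shift, demand is Qd = 83 - 5p and supply is Qs = 2p - 5.
Equate the new curves: 83 - 5p = 2p - 5, giving 88 = 7p, p = 88/7 ≈ 12.5714, Q = 141/7 ≈ 20.1429.
Δp = 12.5714 − 10 = +2.57.

+2.57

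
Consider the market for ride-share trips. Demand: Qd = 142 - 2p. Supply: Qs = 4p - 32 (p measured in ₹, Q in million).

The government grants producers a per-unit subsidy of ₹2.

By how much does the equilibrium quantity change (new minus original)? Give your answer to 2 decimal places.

Original equilibrium: 142 - 2p = 4p - 32 gives 174 = 6p, so p = 29 and Q = 84.
Since sellers receive the price plus the subsidy, the effective supply curve becomes Qs = 4p - 24.
Equate the new curves: 142 - 2p = 4p - 24, giving 166 = 6p, p = 83/3 ≈ 27.6667, Q = 260/3 ≈ 86.6667.
ΔQ = 86.6667 − 84 = +2.67.

+2.67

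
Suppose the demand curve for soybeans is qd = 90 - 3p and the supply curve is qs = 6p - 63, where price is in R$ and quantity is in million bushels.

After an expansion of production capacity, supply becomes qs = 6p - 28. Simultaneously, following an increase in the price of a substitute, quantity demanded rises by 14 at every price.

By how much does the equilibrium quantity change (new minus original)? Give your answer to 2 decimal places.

Solve the original market: 90 - 3p = 6p - 63, hence p = 17 and q = 39.
The shock moves the curves to qd = 104 - 3p and qs = 6p - 28.
Equate the new curves: 104 - 3p = 6p - 28, giving 132 = 9p, p = 44/3 ≈ 14.6667, q = 60.
Δq = 60 − 39 = +21.00.

+21.00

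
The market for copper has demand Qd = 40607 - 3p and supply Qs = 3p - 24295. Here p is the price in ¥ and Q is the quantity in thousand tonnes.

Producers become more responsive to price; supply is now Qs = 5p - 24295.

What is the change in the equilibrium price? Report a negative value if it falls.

Solve the original market: 40607 - 3p = 3p - 24295, hence p = 10817 and Q = 8156.
With the change applied: demand Qd = 40607 - 3p, supply Qs = 5p - 24295.
Clearing the new market: 40607 - 3p = 5p - 24295, so p = 8112.75 and Q = 16268.75.
Δp = 8112.75 − 10817 = -2704.25.

-2704.25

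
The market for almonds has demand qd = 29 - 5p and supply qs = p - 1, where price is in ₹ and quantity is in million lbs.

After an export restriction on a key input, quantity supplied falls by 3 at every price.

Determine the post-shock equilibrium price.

5.5

Before the shock: 29 - 5p = p - 1 ⇒ 30 = 6p ⇒ p = 5, q = 4.
The shock moves the curves to qd = 29 - 5p and qs = p - 4.
Clearing the new market: 29 - 5p = p - 4, so p = 5.5 and q = 1.5.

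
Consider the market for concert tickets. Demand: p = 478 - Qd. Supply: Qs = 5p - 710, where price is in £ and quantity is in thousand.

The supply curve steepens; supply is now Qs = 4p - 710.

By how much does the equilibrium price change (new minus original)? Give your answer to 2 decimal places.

Before the shock: 478 - p = 5p - 710 ⇒ 1188 = 6p ⇒ p = 198, Q = 280.
After the shift, demand is Qd = 478 - p and supply is Qs = 4p - 710.
Setting them equal: 478 - p = 4p - 710 → 1188 = 5p, so p = 237.6 and Q = 240.4.
Δp = 237.6 − 198 = +39.60.

+39.60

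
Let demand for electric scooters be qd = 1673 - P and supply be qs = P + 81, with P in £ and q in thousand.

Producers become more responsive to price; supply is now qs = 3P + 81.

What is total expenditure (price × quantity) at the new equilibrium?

Initially, 1673 - P = P + 81, so 1592 = 2P and P = 796, q = 877.
The shock moves the curves to qd = 1673 - P and qs = 3P + 81.
New equilibrium: 1673 - P = 3P + 81 ⇒ 1592 = 4P ⇒ P = 398, q = 1275.
New expenditure = 398 × 1275 = 507450.

507450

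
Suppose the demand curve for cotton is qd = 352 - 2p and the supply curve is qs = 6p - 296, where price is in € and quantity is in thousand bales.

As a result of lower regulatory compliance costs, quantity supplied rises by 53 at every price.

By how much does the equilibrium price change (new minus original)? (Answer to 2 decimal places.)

Initially, 352 - 2p = 6p - 296, so 648 = 8p and p = 81, q = 190.
The shock moves the curves to qd = 352 - 2p and qs = 6p - 243.
Setting them equal: 352 - 2p = 6p - 243 → 595 = 8p, so p = 74.375 and q = 203.25.
Δp = 74.375 − 81 = -6.63.

-6.63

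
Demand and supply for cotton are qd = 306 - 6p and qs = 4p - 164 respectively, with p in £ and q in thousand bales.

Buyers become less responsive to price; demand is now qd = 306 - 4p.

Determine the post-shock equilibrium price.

58.75

Initially, 306 - 6p = 4p - 164, so 470 = 10p and p = 47, q = 24.
The new curves are qd = 306 - 4p (demand) and qs = 4p - 164 (supply).
Clearing the new market: 306 - 4p = 4p - 164, so p = 58.75 and q = 71.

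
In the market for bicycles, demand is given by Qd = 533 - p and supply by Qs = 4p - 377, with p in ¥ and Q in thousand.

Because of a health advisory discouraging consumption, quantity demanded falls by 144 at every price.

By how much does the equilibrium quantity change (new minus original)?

-115.2

Before the shock: 533 - p = 4p - 377 ⇒ 910 = 5p ⇒ p = 182, Q = 351.
With the change applied: demand Qd = 389 - p, supply Qs = 4p - 377.
Setting them equal: 389 - p = 4p - 377 → 766 = 5p, so p = 153.2 and Q = 235.8.
ΔQ = 235.8 − 351 = -115.2.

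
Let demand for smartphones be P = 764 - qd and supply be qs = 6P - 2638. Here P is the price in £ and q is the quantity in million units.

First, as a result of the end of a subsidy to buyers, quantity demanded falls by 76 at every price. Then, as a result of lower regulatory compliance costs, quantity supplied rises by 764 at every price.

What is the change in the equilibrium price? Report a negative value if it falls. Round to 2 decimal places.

Initially, 764 - P = 6P - 2638, so 3402 = 7P and P = 486, q = 278.
The new curves are qd = 688 - P (demand) and qs = 6P - 1874 (supply).
New equilibrium: 688 - P = 6P - 1874 ⇒ 2562 = 7P ⇒ P = 366, q = 322.
ΔP = 366 − 486 = -120.00.

-120.00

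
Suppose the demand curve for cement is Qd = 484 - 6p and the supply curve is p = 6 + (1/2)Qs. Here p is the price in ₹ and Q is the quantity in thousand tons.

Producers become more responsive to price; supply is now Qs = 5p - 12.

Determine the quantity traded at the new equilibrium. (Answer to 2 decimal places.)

Original equilibrium: 484 - 6p = 2p - 12 gives 496 = 8p, so p = 62 and Q = 112.
The shock moves the curves to Qd = 484 - 6p and Qs = 5p - 12.
Setting them equal: 484 - 6p = 5p - 12 → 496 = 11p, so p = 496/11 ≈ 45.0909 and Q = 2348/11 ≈ 213.4545.

213.45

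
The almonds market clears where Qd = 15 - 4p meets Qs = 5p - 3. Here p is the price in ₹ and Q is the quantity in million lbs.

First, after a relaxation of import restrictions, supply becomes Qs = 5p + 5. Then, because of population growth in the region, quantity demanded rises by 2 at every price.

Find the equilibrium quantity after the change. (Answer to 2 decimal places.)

11.67

Original equilibrium: 15 - 4p = 5p - 3 gives 18 = 9p, so p = 2 and Q = 7.
The shock moves the curves to Qd = 17 - 4p and Qs = 5p + 5.
Clearing the new market: 17 - 4p = 5p + 5, so p = 4/3 ≈ 1.3333 and Q = 35/3 ≈ 11.6667.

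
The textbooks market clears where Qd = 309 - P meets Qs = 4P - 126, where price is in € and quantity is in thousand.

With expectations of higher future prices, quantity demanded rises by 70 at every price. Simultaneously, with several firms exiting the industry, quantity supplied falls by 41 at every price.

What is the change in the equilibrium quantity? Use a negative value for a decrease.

Initially, 309 - P = 4P - 126, so 435 = 5P and P = 87, Q = 222.
The new curves are Qd = 379 - P (demand) and Qs = 4P - 167 (supply).
New equilibrium: 379 - P = 4P - 167 ⇒ 546 = 5P ⇒ P = 109.2, Q = 269.8.
ΔQ = 269.8 − 222 = +47.8.

+47.8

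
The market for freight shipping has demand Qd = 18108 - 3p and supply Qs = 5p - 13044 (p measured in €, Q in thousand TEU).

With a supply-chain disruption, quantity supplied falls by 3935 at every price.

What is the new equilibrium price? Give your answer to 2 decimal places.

4385.88

Initially, 18108 - 3p = 5p - 13044, so 31152 = 8p and p = 3894, Q = 6426.
With the change applied: demand Qd = 18108 - 3p, supply Qs = 5p - 16979.
New equilibrium: 18108 - 3p = 5p - 16979 ⇒ 35087 = 8p ⇒ p = 4385.875, Q = 4950.375.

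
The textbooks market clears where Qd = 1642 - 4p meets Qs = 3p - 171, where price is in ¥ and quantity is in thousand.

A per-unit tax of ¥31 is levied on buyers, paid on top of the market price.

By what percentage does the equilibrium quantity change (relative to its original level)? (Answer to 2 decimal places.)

-8.77

Solve the original market: 1642 - 4p = 3p - 171, hence p = 259 and Q = 606.
Since buyers pay the price plus the tax, the effective demand curve becomes Qd = 1518 - 4p.
Clearing the new market: 1518 - 4p = 3p - 171, so p = 1689/7 ≈ 241.2857 and Q = 3870/7 ≈ 552.8571.
%ΔQ = (552.8571 − 606) / 606 × 100 = -8.77%.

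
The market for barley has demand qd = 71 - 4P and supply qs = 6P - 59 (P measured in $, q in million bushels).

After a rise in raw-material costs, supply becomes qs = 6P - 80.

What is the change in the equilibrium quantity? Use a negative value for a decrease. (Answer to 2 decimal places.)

Initially, 71 - 4P = 6P - 59, so 130 = 10P and P = 13, q = 19.
With the change applied: demand qd = 71 - 4P, supply qs = 6P - 80.
New equilibrium: 71 - 4P = 6P - 80 ⇒ 151 = 10P ⇒ P = 15.1, q = 10.6.
Δq = 10.6 − 19 = -8.40.

-8.40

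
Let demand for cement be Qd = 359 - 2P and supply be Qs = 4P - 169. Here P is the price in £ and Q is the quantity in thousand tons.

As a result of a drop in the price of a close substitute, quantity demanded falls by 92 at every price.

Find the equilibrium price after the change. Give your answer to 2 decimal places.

Solve the original market: 359 - 2P = 4P - 169, hence P = 88 and Q = 183.
After the shift, demand is Qd = 267 - 2P and supply is Qs = 4P - 169.
Clearing the new market: 267 - 2P = 4P - 169, so P = 218/3 ≈ 72.6667 and Q = 365/3 ≈ 121.6667.

72.67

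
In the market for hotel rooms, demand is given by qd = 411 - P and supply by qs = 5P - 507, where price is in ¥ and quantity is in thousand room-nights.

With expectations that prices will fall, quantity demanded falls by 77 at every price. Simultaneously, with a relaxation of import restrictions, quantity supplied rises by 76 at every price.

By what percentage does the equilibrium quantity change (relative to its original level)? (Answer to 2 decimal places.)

Solve the original market: 411 - P = 5P - 507, hence P = 153 and q = 258.
The shock moves the curves to qd = 334 - P and qs = 5P - 431.
Equate the new curves: 334 - P = 5P - 431, giving 765 = 6P, P = 127.5, q = 206.5.
%Δq = (206.5 − 258) / 258 × 100 = -19.96%.

-19.96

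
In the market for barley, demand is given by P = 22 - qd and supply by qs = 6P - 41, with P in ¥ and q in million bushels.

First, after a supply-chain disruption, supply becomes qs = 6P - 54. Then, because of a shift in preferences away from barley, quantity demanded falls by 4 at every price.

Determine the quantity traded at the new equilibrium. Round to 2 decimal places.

Original equilibrium: 22 - P = 6P - 41 gives 63 = 7P, so P = 9 and q = 13.
With the change applied: demand qd = 18 - P, supply qs = 6P - 54.
Clearing the new market: 18 - P = 6P - 54, so P = 72/7 ≈ 10.2857 and q = 54/7 ≈ 7.7143.

7.71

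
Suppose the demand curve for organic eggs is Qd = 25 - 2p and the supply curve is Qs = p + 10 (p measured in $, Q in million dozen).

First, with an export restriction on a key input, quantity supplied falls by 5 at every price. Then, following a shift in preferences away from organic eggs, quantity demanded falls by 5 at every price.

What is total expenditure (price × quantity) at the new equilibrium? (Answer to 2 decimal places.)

Original equilibrium: 25 - 2p = p + 10 gives 15 = 3p, so p = 5 and Q = 15.
The shock moves the curves to Qd = 20 - 2p and Qs = p + 5.
New equilibrium: 20 - 2p = p + 5 ⇒ 15 = 3p ⇒ p = 5, Q = 10.
New expenditure = 5 × 10 = 50.00.

50.00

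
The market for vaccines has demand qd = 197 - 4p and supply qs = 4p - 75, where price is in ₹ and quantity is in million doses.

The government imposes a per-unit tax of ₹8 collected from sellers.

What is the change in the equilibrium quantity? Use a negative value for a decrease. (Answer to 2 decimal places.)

-16.00

Original equilibrium: 197 - 4p = 4p - 75 gives 272 = 8p, so p = 34 and q = 61.
Since sellers keep the price net of the tax, the effective supply curve becomes qs = 4p - 107.
Clearing the new market: 197 - 4p = 4p - 107, so p = 38 and q = 45.
Δq = 45 − 61 = -16.00.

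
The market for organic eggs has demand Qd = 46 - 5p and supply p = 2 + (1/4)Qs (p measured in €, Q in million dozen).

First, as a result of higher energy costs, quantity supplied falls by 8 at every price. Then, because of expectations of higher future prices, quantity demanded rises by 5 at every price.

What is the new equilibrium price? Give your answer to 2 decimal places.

Original equilibrium: 46 - 5p = 4p - 8 gives 54 = 9p, so p = 6 and Q = 16.
The new curves are Qd = 51 - 5p (demand) and Qs = 4p - 16 (supply).
Clearing the new market: 51 - 5p = 4p - 16, so p = 67/9 ≈ 7.4444 and Q = 124/9 ≈ 13.7778.

7.44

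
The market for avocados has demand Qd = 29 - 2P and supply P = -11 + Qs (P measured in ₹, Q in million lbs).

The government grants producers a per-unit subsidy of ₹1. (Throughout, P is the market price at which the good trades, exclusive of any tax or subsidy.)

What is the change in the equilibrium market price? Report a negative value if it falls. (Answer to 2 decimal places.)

Solve the original market: 29 - 2P = P + 11, hence P = 6 and Q = 17.
Since sellers receive the price plus the subsidy, the effective supply curve becomes Qs = P + 12.
Equate the new curves: 29 - 2P = P + 12, giving 17 = 3P, P = 17/3 ≈ 5.6667, Q = 53/3 ≈ 17.6667.
ΔP = 5.6667 − 6 = -0.33.

-0.33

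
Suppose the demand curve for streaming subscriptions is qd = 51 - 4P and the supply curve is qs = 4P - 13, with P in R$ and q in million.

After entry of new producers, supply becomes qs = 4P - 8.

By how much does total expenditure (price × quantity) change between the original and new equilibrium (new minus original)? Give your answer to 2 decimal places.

Solve the original market: 51 - 4P = 4P - 13, hence P = 8 and q = 19.
With the change applied: demand qd = 51 - 4P, supply qs = 4P - 8.
Setting them equal: 51 - 4P = 4P - 8 → 59 = 8P, so P = 7.375 and q = 21.5.
Expenditure moves from 8×19 = 152 to 7.375×21.5 = 158.5625; change = +6.56.

+6.56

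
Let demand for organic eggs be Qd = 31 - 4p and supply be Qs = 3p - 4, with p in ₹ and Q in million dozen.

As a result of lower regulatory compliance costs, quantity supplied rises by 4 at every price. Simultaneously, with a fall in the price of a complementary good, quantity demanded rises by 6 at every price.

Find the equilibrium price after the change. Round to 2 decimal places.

5.29

Original equilibrium: 31 - 4p = 3p - 4 gives 35 = 7p, so p = 5 and Q = 11.
With the change applied: demand Qd = 37 - 4p, supply Qs = 3p.
New equilibrium: 37 - 4p = 3p ⇒ 37 = 7p ⇒ p = 37/7 ≈ 5.2857, Q = 111/7 ≈ 15.8571.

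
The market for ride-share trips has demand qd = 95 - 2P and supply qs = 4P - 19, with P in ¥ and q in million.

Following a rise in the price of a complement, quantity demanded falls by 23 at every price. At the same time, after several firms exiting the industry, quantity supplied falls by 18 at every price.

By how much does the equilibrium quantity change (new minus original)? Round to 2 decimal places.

-21.33

Original equilibrium: 95 - 2P = 4P - 19 gives 114 = 6P, so P = 19 and q = 57.
After the shift, demand is qd = 72 - 2P and supply is qs = 4P - 37.
Equate the new curves: 72 - 2P = 4P - 37, giving 109 = 6P, P = 109/6 ≈ 18.1667, q = 107/3 ≈ 35.6667.
Δq = 35.6667 − 57 = -21.33.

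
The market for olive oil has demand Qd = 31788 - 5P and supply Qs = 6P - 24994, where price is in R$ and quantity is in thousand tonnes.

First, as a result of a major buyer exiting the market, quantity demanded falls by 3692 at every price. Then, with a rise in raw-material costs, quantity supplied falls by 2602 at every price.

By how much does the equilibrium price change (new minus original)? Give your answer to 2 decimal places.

Original equilibrium: 31788 - 5P = 6P - 24994 gives 56782 = 11P, so P = 5162 and Q = 5978.
With the change applied: demand Qd = 28096 - 5P, supply Qs = 6P - 27596.
New equilibrium: 28096 - 5P = 6P - 27596 ⇒ 55692 = 11P ⇒ P = 55692/11 ≈ 5062.9091, Q = 30596/11 ≈ 2781.4545.
ΔP = 5062.9091 − 5162 = -99.09.

-99.09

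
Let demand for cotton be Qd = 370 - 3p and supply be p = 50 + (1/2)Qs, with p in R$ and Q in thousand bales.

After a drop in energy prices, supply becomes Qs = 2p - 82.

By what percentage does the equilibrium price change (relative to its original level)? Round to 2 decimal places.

Initially, 370 - 3p = 2p - 100, so 470 = 5p and p = 94, Q = 88.
The new curves are Qd = 370 - 3p (demand) and Qs = 2p - 82 (supply).
Equate the new curves: 370 - 3p = 2p - 82, giving 452 = 5p, p = 90.4, Q = 98.8.
%Δp = (90.4 − 94) / 94 × 100 = -3.83%.

-3.83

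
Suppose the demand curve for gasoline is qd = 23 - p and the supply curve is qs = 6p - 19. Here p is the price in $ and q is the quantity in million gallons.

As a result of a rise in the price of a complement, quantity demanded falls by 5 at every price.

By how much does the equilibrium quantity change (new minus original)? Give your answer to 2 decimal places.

Solve the original market: 23 - p = 6p - 19, hence p = 6 and q = 17.
With the change applied: demand qd = 18 - p, supply qs = 6p - 19.
Clearing the new market: 18 - p = 6p - 19, so p = 37/7 ≈ 5.2857 and q = 89/7 ≈ 12.7143.
Δq = 12.7143 − 17 = -4.29.

-4.29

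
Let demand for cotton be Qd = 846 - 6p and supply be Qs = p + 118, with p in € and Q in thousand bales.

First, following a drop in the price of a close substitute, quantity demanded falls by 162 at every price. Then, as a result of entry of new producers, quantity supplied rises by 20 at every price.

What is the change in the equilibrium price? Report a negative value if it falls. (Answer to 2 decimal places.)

-26.00

Before the shock: 846 - 6p = p + 118 ⇒ 728 = 7p ⇒ p = 104, Q = 222.
The new curves are Qd = 684 - 6p (demand) and Qs = p + 138 (supply).
Equate the new curves: 684 - 6p = p + 138, giving 546 = 7p, p = 78, Q = 216.
Δp = 78 − 104 = -26.00.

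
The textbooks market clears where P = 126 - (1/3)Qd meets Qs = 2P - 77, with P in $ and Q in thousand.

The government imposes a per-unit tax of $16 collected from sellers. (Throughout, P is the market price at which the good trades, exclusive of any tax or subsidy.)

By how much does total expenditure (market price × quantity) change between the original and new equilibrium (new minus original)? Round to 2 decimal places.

-1198.08

Solve the original market: 378 - 3P = 2P - 77, hence P = 91 and Q = 105.
Since sellers keep the price net of the tax, the effective supply curve becomes Qs = 2P - 109.
New equilibrium: 378 - 3P = 2P - 109 ⇒ 487 = 5P ⇒ P = 97.4, Q = 85.8.
Expenditure moves from 91×105 = 9555 to 97.4×85.8 = 8356.92; change = -1198.08.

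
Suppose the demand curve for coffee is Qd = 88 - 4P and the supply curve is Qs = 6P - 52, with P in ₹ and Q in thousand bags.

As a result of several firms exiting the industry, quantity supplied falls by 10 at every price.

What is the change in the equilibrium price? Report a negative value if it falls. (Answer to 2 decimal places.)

Solve the original market: 88 - 4P = 6P - 52, hence P = 14 and Q = 32.
The shock moves the curves to Qd = 88 - 4P and Qs = 6P - 62.
Setting them equal: 88 - 4P = 6P - 62 → 150 = 10P, so P = 15 and Q = 28.
ΔP = 15 − 14 = +1.00.

+1.00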